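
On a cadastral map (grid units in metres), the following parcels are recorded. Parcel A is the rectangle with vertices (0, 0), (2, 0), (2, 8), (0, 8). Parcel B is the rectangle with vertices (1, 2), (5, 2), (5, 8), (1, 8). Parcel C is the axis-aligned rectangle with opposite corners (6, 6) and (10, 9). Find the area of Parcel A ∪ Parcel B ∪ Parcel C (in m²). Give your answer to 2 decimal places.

By inclusion–exclusion:
Individual areas: |Parcel A| = 16, |Parcel B| = 24, |Parcel C| = 12.
|Parcel A∩Parcel B|: x∈[1,2], y∈[2,8] → 1·6 = 6.
|Parcel A∩Parcel C| = 0 (no overlap).
|Parcel B∩Parcel C| = 0 (no overlap).
|Parcel A∩Parcel B∩Parcel C| = 0.
|Parcel A ∪ Parcel B ∪ Parcel C| = 52 − 6 + 0 = 46.00.

46.00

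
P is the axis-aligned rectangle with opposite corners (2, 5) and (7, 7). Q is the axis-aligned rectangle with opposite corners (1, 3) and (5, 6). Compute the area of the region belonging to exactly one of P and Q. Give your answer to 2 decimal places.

|P∩Q|: x∈[2,5], y∈[5,6] → 3·1 = 3.
|P △ Q| = |P| + |Q| − 2·|P∩Q| = 10 + 12 − 6 = 16.00.

16.00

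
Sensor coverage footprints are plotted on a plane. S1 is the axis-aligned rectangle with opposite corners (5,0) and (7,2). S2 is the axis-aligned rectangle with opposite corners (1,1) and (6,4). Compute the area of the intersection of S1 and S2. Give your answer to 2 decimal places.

1.00

|S1∩S2|: x∈[5,6], y∈[1,2] → 1·1 = 1.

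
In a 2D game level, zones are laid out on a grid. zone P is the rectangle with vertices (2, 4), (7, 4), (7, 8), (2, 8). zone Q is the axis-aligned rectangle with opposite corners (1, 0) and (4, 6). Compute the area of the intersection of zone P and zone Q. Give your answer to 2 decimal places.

4.00

|zone P∩zone Q|: x∈[2,4], y∈[4,6] → 2·2 = 4.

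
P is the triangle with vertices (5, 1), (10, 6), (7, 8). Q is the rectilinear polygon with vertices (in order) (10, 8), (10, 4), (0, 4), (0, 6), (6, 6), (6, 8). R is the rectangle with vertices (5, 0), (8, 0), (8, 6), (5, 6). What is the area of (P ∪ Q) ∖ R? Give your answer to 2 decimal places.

|P ∪ Q| = 31.2143.
|(P ∪ Q) ∩ R| = 9.2143.
|(P ∪ Q) ∖ R| = 31.2143 − 9.2143 = 22.00.

22.00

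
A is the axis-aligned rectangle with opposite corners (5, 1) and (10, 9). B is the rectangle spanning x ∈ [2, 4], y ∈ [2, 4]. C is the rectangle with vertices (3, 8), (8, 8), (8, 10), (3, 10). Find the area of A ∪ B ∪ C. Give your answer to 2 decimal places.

51.00

By inclusion–exclusion:
Individual areas: |A| = 40, |B| = 4, |C| = 10.
|A∩B| = 0 (no overlap).
|A∩C|: x∈[5,8], y∈[8,9] → 3·1 = 3.
|B∩C| = 0 (no overlap).
|A∩B∩C| = 0.
|A ∪ B ∪ C| = 54 − 3 + 0 = 51.00.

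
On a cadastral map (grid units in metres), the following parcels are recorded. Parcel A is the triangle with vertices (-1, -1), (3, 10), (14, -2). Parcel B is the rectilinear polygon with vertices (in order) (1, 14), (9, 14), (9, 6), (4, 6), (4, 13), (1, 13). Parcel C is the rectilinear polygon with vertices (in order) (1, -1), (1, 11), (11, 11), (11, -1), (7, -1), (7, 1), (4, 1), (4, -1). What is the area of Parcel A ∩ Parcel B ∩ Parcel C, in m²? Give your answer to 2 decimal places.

The intersection is the polygon with vertices (4,6), (4,8.909), (6.667,6).
By the shoelace formula its area is 3.88.

3.88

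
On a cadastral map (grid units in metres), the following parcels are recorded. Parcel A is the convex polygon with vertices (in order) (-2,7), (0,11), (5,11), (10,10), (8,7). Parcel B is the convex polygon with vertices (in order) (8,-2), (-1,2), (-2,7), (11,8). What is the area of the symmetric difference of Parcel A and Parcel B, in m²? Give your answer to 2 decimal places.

114.39

|Parcel A| = 38.5, |Parcel B| = 84, |Parcel A∩Parcel B| = 4.0541.
|Parcel A △ Parcel B| = |Parcel A| + |Parcel B| − 2·|Parcel A∩Parcel B| = 38.5 + 84 − 8.1081 = 114.39.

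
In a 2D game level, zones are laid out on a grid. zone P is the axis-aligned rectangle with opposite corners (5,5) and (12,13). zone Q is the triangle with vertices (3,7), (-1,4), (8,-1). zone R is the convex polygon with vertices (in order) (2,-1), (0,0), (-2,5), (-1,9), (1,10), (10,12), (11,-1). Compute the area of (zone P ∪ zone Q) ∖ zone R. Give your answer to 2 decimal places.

|zone P ∪ zone Q| = 79.5.
|(zone P ∪ zone Q) ∩ zone R| = 57.6068.
|(zone P ∪ zone Q) ∖ zone R| = 79.5 − 57.6068 = 21.89.

21.89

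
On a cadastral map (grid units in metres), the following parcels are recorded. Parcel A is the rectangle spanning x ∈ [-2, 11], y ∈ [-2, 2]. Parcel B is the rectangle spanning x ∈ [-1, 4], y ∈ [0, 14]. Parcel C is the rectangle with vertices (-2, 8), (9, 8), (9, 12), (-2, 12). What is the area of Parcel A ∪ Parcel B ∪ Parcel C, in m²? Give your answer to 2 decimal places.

136.00

By inclusion–exclusion:
Individual areas: |Parcel A| = 52, |Parcel B| = 70, |Parcel C| = 44.
|Parcel A∩Parcel B|: x∈[-1,4], y∈[0,2] → 5·2 = 10.
|Parcel A∩Parcel C| = 0 (no overlap).
|Parcel B∩Parcel C|: x∈[-1,4], y∈[8,12] → 5·4 = 20.
|Parcel A∩Parcel B∩Parcel C| = 0.
|Parcel A ∪ Parcel B ∪ Parcel C| = 166 − 30 + 0 = 136.00.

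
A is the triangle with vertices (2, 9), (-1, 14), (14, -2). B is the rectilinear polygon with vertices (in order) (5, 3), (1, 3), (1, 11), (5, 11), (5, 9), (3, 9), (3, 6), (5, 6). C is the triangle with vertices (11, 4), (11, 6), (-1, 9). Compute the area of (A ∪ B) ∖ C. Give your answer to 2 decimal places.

33.34

|A ∪ B| = 36.375.
|(A ∪ B) ∩ C| = 3.034.
|(A ∪ B) ∖ C| = 36.375 − 3.034 = 33.34.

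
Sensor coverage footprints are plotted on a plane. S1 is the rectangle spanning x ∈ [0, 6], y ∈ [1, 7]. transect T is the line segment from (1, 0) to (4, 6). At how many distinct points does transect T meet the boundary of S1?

The segment meets the boundary at (1.5,1).

1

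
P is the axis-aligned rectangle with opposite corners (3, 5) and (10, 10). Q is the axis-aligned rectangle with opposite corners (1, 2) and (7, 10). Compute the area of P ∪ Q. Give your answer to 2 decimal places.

63.00

By inclusion–exclusion:
Individual areas: |P| = 35, |Q| = 48.
|P∩Q|: x∈[3,7], y∈[5,10] → 4·5 = 20.
|P ∪ Q| = 83 − 20 = 63.00.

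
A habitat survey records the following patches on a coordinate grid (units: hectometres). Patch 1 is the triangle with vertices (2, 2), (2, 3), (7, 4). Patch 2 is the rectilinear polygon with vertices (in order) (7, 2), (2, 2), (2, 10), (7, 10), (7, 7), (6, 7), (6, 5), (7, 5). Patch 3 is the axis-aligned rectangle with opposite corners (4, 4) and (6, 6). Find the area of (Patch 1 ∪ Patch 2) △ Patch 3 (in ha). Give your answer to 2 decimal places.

|Patch 1 ∪ Patch 2| = 38.
|(Patch 1 ∪ Patch 2) ∩ Patch 3| = 4.
|(Patch 1 ∪ Patch 2) △ Patch 3| = 38 + 4 − 8 = 34.00.

34.00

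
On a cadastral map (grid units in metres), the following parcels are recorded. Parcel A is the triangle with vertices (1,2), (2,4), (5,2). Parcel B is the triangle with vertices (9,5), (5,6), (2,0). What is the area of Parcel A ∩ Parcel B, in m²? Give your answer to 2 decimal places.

The intersection is the polygon with vertices (4.897,2.069), (4.8,2), (3,2), (3.5,3).
By the shoelace formula its area is 0.99.

0.99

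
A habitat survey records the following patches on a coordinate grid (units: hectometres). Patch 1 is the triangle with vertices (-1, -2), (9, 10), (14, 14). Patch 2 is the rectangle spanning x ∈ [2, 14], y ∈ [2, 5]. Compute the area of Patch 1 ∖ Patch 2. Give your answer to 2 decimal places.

|Patch 1| = 10, |Patch 1∩Patch 2| = 1.7188.
|Patch 1 ∖ Patch 2| = |Patch 1| − |Patch 1∩Patch 2| = 10 − 1.7188 = 8.28.

8.28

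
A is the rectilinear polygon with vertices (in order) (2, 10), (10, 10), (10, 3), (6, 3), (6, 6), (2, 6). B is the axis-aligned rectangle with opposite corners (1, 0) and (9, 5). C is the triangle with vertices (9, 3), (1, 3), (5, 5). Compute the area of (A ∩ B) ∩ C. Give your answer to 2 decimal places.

2.25

The region (A ∩ B) ∩ C is the polygon with vertices (6,4.5), (9,3), (6,3).
By the shoelace formula its area is 2.25.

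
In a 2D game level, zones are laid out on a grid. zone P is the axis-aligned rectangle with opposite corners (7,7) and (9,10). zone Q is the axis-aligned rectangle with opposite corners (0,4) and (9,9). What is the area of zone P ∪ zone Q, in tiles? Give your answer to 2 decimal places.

By inclusion–exclusion:
Individual areas: |zone P| = 6, |zone Q| = 45.
|zone P∩zone Q|: x∈[7,9], y∈[7,9] → 2·2 = 4.
|zone P ∪ zone Q| = 51 − 4 = 47.00.

47.00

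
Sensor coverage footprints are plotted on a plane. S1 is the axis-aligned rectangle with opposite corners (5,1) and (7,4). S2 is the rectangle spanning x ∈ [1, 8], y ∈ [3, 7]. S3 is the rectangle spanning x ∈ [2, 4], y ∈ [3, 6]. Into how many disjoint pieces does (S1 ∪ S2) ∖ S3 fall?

1

(S1 ∪ S2) ∖ S3 is a single connected region.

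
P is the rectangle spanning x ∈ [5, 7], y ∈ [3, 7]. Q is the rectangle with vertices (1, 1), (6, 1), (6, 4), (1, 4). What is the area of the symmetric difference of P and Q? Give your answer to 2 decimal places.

|P∩Q|: x∈[5,6], y∈[3,4] → 1·1 = 1.
|P △ Q| = |P| + |Q| − 2·|P∩Q| = 8 + 15 − 2 = 21.00.

21.00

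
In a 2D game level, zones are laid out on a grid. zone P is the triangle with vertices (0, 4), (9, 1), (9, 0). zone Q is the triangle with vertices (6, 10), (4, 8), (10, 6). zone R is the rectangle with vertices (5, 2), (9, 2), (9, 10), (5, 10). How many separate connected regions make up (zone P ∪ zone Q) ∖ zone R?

3

(zone P ∪ zone Q) ∖ zone R splits into 3 disjoint pieces (area 4.3333, area 0.6667, area 0.3333).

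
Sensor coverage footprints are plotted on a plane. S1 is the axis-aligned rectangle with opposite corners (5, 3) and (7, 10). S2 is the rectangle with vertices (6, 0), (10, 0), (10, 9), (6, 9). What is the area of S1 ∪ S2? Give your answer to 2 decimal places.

By inclusion–exclusion:
Individual areas: |S1| = 14, |S2| = 36.
|S1∩S2|: x∈[6,7], y∈[3,9] → 1·6 = 6.
|S1 ∪ S2| = 50 − 6 = 44.00.

44.00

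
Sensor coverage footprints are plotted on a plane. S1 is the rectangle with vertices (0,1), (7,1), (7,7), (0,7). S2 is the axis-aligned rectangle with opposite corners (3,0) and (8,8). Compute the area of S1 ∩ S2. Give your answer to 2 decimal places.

24.00

|S1∩S2|: x∈[3,7], y∈[1,7] → 4·6 = 24.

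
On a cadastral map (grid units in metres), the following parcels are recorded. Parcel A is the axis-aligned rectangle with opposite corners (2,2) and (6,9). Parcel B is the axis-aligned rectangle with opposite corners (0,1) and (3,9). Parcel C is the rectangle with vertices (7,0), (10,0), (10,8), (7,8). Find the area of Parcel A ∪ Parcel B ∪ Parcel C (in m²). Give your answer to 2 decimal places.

69.00

By inclusion–exclusion:
Individual areas: |Parcel A| = 28, |Parcel B| = 24, |Parcel C| = 24.
|Parcel A∩Parcel B|: x∈[2,3], y∈[2,9] → 1·7 = 7.
|Parcel A∩Parcel C| = 0 (no overlap).
|Parcel B∩Parcel C| = 0 (no overlap).
|Parcel A∩Parcel B∩Parcel C| = 0.
|Parcel A ∪ Parcel B ∪ Parcel C| = 76 − 7 + 0 = 69.00.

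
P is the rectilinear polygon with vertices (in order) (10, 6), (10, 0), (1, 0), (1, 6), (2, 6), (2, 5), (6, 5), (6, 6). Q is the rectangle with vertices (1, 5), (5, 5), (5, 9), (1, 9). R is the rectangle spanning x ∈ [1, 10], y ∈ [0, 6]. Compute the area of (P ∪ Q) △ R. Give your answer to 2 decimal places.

|P ∪ Q| = 65.
|(P ∪ Q) ∩ R| = 53.
|(P ∪ Q) △ R| = 65 + 54 − 106 = 13.00.

13.00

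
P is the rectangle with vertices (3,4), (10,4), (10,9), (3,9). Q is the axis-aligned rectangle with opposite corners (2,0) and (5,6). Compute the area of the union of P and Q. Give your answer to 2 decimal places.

49.00

By inclusion–exclusion:
Individual areas: |P| = 35, |Q| = 18.
|P∩Q|: x∈[3,5], y∈[4,6] → 2·2 = 4.
|P ∪ Q| = 53 − 4 = 49.00.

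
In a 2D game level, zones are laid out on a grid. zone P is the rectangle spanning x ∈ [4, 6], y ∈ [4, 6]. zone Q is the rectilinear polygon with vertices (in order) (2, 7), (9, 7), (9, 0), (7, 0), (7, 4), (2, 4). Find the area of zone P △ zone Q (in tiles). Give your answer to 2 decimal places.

|zone P| = 4, |zone Q| = 29, |zone P∩zone Q| = 4.
|zone P △ zone Q| = |zone P| + |zone Q| − 2·|zone P∩zone Q| = 4 + 29 − 8 = 25.00.

25.00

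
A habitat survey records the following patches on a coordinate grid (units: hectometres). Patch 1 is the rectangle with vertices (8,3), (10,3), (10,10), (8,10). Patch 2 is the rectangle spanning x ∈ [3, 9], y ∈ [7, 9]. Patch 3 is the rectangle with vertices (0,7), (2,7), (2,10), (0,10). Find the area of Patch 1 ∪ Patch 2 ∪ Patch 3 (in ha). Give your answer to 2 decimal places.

By inclusion–exclusion:
Individual areas: |Patch 1| = 14, |Patch 2| = 12, |Patch 3| = 6.
|Patch 1∩Patch 2|: x∈[8,9], y∈[7,9] → 1·2 = 2.
|Patch 1∩Patch 3| = 0 (no overlap).
|Patch 2∩Patch 3| = 0 (no overlap).
|Patch 1∩Patch 2∩Patch 3| = 0.
|Patch 1 ∪ Patch 2 ∪ Patch 3| = 32 − 2 + 0 = 30.00.

30.00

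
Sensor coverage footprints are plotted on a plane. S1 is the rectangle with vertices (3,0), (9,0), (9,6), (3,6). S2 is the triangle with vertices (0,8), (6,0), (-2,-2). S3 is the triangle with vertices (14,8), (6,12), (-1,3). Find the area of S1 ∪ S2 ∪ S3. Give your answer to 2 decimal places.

By inclusion–exclusion:
Individual areas: |S1| = 36, |S2| = 38, |S3| = 50.
|S1∩S2| = 6.
|S1∩S3| = 4.1667.
|S2∩S3| = 4.3758.
|S1∩S2∩S3| = 0.
|S1 ∪ S2 ∪ S3| = 124 − 14.5424 + 0 = 109.46.

109.46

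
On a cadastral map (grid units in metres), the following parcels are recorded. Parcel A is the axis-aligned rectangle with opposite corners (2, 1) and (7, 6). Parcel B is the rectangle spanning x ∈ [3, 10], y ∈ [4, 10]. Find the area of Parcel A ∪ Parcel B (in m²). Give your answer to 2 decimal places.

By inclusion–exclusion:
Individual areas: |Parcel A| = 25, |Parcel B| = 42.
|Parcel A∩Parcel B|: x∈[3,7], y∈[4,6] → 4·2 = 8.
|Parcel A ∪ Parcel B| = 67 − 8 = 59.00.

59.00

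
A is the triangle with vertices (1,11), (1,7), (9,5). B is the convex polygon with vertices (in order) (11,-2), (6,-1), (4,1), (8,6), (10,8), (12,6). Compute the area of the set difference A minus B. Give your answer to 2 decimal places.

15.58

|A| = 16, |A∩B| = 0.4219.
|A ∖ B| = |A| − |A∩B| = 16 − 0.4219 = 15.58.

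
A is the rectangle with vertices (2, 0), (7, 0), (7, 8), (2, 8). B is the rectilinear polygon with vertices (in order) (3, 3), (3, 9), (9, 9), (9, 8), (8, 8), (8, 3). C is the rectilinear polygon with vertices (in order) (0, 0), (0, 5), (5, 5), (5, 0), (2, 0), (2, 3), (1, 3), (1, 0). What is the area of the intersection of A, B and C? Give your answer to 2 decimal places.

The intersection is the polygon with vertices (3,3), (3,5), (5,5), (5,3).
By the shoelace formula its area is 4.00.

4.00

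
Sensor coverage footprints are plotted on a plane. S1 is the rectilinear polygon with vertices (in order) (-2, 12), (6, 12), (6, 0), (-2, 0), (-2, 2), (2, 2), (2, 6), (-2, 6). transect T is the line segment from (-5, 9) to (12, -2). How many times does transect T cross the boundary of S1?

The segment meets the boundary at (2,4.471), (6,1.882), (-0.364,6), (-2,7.059).

4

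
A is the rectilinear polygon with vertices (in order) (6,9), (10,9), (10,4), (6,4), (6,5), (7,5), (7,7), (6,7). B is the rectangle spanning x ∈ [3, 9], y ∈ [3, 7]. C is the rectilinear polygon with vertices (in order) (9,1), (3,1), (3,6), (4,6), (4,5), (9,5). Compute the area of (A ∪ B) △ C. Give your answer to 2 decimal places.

|A ∪ B| = 35.
|(A ∪ B) ∩ C| = 13.
|(A ∪ B) △ C| = 35 + 25 − 26 = 34.00.

34.00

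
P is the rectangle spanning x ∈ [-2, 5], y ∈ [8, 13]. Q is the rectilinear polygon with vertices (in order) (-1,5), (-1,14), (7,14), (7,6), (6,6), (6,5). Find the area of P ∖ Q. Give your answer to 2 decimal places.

|P| = 35, |P∩Q| = 30.
|P ∖ Q| = |P| − |P∩Q| = 35 − 30 = 5.00.

5.00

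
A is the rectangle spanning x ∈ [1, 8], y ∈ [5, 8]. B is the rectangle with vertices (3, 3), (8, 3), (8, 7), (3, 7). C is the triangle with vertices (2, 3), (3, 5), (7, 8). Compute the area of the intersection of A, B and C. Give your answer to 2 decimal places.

1.33

The intersection is the polygon with vertices (3,5), (5.667,7), (6,7), (4,5).
By the shoelace formula its area is 1.33.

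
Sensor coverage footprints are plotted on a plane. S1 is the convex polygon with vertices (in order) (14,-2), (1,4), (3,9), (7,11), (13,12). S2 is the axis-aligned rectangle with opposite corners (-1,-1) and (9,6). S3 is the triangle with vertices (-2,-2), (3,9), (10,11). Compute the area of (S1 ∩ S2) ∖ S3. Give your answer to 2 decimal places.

|S1 ∩ S2| = 29.9692.
|(S1 ∩ S2) ∩ S3| = 7.1658.
|(S1 ∩ S2) ∖ S3| = 29.9692 − 7.1658 = 22.80.

22.80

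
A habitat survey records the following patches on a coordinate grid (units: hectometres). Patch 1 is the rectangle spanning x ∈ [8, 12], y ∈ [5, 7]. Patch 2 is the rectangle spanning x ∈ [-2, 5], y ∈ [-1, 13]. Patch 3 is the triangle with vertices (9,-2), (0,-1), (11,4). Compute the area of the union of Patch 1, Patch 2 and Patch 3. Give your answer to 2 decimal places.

By inclusion–exclusion:
Individual areas: |Patch 1| = 8, |Patch 2| = 98, |Patch 3| = 28.
|Patch 1∩Patch 2| = 0 (no overlap).
|Patch 1∩Patch 3| = 0.
|Patch 2∩Patch 3| = 5.6818.
|Patch 1∩Patch 2∩Patch 3| = 0.
|Patch 1 ∪ Patch 2 ∪ Patch 3| = 134 − 5.6818 + 0 = 128.32.

128.32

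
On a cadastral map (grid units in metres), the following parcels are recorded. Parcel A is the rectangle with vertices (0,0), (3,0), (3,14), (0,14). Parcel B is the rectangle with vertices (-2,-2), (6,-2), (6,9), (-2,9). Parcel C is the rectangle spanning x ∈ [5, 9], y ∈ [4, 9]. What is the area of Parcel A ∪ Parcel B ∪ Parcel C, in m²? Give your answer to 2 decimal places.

118.00

By inclusion–exclusion:
Individual areas: |Parcel A| = 42, |Parcel B| = 88, |Parcel C| = 20.
|Parcel A∩Parcel B|: x∈[0,3], y∈[0,9] → 3·9 = 27.
|Parcel A∩Parcel C| = 0 (no overlap).
|Parcel B∩Parcel C|: x∈[5,6], y∈[4,9] → 1·5 = 5.
|Parcel A∩Parcel B∩Parcel C| = 0.
|Parcel A ∪ Parcel B ∪ Parcel C| = 150 − 32 + 0 = 118.00.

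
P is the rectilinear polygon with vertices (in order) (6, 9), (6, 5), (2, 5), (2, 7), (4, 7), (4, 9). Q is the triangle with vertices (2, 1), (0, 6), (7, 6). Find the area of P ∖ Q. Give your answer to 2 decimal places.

8.00

|P| = 12, |P∩Q| = 4.
|P ∖ Q| = |P| − |P∩Q| = 12 − 4 = 8.00.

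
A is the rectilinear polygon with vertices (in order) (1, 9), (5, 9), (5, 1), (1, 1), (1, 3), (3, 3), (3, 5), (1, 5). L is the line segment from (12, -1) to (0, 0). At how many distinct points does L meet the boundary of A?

The segment lies entirely outside A and never meets its boundary.

0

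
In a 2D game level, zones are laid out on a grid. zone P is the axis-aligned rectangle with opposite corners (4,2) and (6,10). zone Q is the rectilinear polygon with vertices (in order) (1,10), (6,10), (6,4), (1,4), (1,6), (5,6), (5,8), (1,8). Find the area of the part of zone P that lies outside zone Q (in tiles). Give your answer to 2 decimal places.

|zone P| = 16, |zone P∩zone Q| = 10.
|zone P ∖ zone Q| = |zone P| − |zone P∩zone Q| = 16 − 10 = 6.00.

6.00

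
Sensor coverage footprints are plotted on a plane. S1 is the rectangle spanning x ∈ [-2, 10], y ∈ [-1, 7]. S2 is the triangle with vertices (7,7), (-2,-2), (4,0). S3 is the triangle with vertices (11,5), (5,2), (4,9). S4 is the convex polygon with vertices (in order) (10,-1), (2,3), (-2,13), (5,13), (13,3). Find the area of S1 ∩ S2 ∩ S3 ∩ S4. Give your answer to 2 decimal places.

The intersection is the polygon with vertices (4.964,2.25), (4.625,4.625), (7,7).
By the shoelace formula its area is 3.22.

3.22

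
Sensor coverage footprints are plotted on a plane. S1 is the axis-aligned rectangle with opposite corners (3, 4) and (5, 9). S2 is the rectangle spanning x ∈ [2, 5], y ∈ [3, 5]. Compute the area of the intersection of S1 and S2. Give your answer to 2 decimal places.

2.00

|S1∩S2|: x∈[3,5], y∈[4,5] → 2·1 = 2.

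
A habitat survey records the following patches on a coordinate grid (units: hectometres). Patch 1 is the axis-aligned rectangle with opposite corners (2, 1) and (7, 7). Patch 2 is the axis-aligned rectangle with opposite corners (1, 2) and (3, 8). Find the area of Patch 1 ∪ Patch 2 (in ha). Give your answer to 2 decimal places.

By inclusion–exclusion:
Individual areas: |Patch 1| = 30, |Patch 2| = 12.
|Patch 1∩Patch 2|: x∈[2,3], y∈[2,7] → 1·5 = 5.
|Patch 1 ∪ Patch 2| = 42 − 5 = 37.00.

37.00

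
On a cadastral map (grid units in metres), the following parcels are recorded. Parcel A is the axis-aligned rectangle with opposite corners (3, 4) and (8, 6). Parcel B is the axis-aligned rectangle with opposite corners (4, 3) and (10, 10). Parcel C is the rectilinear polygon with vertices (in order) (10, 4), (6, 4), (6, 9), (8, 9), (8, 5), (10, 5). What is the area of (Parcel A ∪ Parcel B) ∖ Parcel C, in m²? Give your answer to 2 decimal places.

32.00

|Parcel A ∪ Parcel B| = 44.
|(Parcel A ∪ Parcel B) ∩ Parcel C| = 12.
|(Parcel A ∪ Parcel B) ∖ Parcel C| = 44 − 12 = 32.00.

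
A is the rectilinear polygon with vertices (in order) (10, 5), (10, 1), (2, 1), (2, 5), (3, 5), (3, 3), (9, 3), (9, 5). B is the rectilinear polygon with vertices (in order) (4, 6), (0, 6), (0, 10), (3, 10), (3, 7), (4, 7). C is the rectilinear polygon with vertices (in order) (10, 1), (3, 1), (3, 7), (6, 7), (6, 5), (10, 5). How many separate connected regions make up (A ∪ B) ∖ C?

(A ∪ B) ∖ C splits into 2 disjoint pieces (area 4, area 12).

2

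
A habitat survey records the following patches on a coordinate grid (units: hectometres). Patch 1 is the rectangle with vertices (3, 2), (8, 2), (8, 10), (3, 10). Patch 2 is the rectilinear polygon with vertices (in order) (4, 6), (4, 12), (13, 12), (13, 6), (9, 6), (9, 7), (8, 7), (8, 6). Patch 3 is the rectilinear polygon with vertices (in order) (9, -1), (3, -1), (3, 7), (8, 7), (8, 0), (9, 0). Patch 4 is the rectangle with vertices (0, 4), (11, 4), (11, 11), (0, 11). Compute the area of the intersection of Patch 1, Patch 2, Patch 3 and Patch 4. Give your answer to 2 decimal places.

The intersection is the polygon with vertices (4,7), (8,7), (8,6), (4,6).
By the shoelace formula its area is 4.00.

4.00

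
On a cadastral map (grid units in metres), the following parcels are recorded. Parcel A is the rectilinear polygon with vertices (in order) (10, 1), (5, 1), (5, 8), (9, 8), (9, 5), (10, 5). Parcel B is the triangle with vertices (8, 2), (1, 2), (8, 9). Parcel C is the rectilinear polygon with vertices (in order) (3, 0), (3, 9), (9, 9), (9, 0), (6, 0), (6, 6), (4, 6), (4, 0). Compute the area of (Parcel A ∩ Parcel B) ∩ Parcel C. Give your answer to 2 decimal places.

12.00

The region (Parcel A ∩ Parcel B) ∩ Parcel C is the polygon with vertices (7,8), (8,8), (8,2), (6,2), (6,6), (5,6).
By the shoelace formula its area is 12.00.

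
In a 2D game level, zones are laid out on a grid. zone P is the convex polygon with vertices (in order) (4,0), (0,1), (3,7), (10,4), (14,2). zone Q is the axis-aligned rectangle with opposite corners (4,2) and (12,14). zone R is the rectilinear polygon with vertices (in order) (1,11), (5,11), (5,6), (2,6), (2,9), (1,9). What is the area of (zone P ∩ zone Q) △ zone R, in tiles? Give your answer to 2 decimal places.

39.00

|zone P ∩ zone Q| = 22.7143.
|(zone P ∩ zone Q) ∩ zone R| = 0.3571.
|(zone P ∩ zone Q) △ zone R| = 22.7143 + 17 − 0.7143 = 39.00.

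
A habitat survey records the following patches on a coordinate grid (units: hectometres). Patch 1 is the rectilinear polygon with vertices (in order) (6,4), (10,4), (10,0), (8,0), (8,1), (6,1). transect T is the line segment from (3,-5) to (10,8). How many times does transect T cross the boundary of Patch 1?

2

The segment meets the boundary at (7.846,4), (6.231,1).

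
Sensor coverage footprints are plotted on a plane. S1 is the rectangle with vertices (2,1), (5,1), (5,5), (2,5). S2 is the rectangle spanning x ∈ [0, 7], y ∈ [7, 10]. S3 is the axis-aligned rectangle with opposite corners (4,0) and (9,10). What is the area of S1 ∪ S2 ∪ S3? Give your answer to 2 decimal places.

70.00

By inclusion–exclusion:
Individual areas: |S1| = 12, |S2| = 21, |S3| = 50.
|S1∩S2| = 0 (no overlap).
|S1∩S3|: x∈[4,5], y∈[1,5] → 1·4 = 4.
|S2∩S3|: x∈[4,7], y∈[7,10] → 3·3 = 9.
|S1∩S2∩S3| = 0.
|S1 ∪ S2 ∪ S3| = 83 − 13 + 0 = 70.00.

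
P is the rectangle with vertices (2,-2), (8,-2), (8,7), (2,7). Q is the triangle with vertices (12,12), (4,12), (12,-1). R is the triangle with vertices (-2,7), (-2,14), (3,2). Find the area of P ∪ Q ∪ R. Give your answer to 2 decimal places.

By inclusion–exclusion:
Individual areas: |P| = 54, |Q| = 52, |R| = 17.5.
|P∩Q| = 0.6923.
|P∩R| = 0.7.
|Q∩R| = 0.
|P∩Q∩R| = 0.
|P ∪ Q ∪ R| = 123.5 − 1.3923 + 0 = 122.11.

122.11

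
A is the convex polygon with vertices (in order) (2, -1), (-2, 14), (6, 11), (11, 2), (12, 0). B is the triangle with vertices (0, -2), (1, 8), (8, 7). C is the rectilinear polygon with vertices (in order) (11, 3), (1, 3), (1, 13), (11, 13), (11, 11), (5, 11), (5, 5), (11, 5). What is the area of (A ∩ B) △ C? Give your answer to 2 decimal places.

|A ∩ B| = 30.717.
|(A ∩ B) ∩ C| = 19.5238.
|(A ∩ B) △ C| = 30.717 + 64 − 39.0476 = 55.67.

55.67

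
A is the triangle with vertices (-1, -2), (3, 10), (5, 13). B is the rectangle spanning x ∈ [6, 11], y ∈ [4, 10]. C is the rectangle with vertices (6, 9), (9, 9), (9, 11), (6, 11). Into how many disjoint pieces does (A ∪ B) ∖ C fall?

(A ∪ B) ∖ C splits into 2 disjoint pieces (area 6, area 27).

2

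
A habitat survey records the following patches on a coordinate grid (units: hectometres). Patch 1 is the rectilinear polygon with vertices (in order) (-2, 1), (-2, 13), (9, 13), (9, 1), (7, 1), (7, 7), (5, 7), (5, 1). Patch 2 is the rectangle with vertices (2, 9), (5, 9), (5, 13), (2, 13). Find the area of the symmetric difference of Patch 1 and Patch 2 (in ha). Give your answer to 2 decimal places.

|Patch 1| = 120, |Patch 2| = 12, |Patch 1∩Patch 2| = 12.
|Patch 1 △ Patch 2| = |Patch 1| + |Patch 2| − 2·|Patch 1∩Patch 2| = 120 + 12 − 24 = 108.00.

108.00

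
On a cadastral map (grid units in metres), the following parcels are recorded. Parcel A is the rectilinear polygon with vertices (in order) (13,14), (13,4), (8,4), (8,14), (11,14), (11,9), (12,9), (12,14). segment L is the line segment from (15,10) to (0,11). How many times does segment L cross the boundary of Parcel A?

4

The segment meets the boundary at (11,10.267), (12,10.2), (13,10.133), (8,10.467).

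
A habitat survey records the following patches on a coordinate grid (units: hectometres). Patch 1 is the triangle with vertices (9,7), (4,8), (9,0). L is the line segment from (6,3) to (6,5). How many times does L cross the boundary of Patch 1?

The segment meets the boundary at (6,4.8).

1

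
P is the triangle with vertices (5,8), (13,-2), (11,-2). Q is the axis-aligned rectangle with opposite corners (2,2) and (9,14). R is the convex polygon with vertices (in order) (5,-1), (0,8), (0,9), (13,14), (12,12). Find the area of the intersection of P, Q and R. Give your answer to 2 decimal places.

The intersection is the polygon with vertices (5,8), (7.897,4.379), (7.554,3.743).
By the shoelace formula its area is 1.54.

1.54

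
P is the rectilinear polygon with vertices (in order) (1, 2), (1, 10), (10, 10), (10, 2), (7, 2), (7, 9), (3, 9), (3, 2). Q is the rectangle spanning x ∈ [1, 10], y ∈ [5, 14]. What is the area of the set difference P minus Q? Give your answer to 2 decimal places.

|P| = 44, |P∩Q| = 29.
|P ∖ Q| = |P| − |P∩Q| = 44 − 29 = 15.00.

15.00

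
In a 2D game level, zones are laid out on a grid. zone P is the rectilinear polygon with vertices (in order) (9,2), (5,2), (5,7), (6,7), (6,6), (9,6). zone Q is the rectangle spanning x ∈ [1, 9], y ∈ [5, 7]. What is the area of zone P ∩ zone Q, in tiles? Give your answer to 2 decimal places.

The intersection is the polygon with vertices (5,7), (6,7), (6,6), (9,6), (9,5), (5,5).
By the shoelace formula its area is 5.00.

5.00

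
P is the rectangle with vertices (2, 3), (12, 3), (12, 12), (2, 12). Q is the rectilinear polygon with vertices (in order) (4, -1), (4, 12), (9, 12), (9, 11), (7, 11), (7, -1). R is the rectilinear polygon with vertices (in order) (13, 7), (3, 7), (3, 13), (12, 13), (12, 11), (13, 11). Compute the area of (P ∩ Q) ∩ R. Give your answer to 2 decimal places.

17.00

The region (P ∩ Q) ∩ R is the polygon with vertices (9,11), (7,11), (7,7), (4,7), (4,12), (9,12).
By the shoelace formula its area is 17.00.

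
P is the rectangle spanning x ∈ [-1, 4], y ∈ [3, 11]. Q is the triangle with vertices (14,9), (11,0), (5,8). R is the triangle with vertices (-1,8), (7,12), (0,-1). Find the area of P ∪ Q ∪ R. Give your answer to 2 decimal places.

90.30

By inclusion–exclusion:
Individual areas: |P| = 40, |Q| = 39, |R| = 38.
|P∩Q| = 0.
|P∩R| = 26.6963.
|Q∩R| = 0.
|P∩Q∩R| = 0.
|P ∪ Q ∪ R| = 117 − 26.6963 + 0 = 90.30.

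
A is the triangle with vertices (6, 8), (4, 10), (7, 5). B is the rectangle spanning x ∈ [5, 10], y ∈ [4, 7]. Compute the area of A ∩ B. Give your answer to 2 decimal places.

0.53

The intersection is the polygon with vertices (7,5), (5.8,7), (6.333,7).
By the shoelace formula its area is 0.53.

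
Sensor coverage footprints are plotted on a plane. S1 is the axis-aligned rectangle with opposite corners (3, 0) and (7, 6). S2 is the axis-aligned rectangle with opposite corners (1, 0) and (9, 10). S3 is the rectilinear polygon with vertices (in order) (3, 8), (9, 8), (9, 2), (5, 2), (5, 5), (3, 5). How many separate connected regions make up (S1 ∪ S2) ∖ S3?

1

(S1 ∪ S2) ∖ S3 is a single connected region.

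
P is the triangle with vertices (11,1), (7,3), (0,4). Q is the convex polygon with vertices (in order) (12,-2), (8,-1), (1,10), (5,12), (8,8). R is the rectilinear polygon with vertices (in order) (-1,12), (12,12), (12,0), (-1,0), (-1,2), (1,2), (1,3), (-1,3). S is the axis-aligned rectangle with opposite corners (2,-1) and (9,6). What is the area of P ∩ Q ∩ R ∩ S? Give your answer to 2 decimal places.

2.54

The intersection is the polygon with vertices (5.83,2.41), (5.3,3.243), (7,3), (9,2), (9,1.546).
By the shoelace formula its area is 2.54.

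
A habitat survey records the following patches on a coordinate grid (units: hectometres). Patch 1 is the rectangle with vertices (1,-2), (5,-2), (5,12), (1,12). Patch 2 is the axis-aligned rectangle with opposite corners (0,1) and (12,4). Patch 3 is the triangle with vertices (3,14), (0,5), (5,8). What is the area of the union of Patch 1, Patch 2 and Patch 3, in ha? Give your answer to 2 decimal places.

82.53

By inclusion–exclusion:
Individual areas: |Patch 1| = 56, |Patch 2| = 36, |Patch 3| = 18.
|Patch 1∩Patch 2|: x∈[1,5], y∈[1,4] → 4·3 = 12.
|Patch 1∩Patch 3| = 15.4667.
|Patch 2∩Patch 3| = 0.
|Patch 1∩Patch 2∩Patch 3| = 0.
|Patch 1 ∪ Patch 2 ∪ Patch 3| = 110 − 27.4667 + 0 = 82.53.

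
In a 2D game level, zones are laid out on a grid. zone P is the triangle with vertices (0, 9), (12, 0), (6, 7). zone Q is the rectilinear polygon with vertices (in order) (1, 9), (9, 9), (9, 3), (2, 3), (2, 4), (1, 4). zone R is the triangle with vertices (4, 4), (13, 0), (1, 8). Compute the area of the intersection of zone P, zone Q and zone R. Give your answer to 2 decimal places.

The intersection is the polygon with vertices (8,3), (4,6), (8.5,3).
By the shoelace formula its area is 0.75.

0.75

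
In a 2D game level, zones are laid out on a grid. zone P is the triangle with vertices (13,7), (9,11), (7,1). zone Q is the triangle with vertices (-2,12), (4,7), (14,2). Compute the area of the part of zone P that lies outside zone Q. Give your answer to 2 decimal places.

22.59

|zone P| = 24, |zone P∩zone Q| = 1.4123.
|zone P ∖ zone Q| = |zone P| − |zone P∩zone Q| = 24 − 1.4123 = 22.59.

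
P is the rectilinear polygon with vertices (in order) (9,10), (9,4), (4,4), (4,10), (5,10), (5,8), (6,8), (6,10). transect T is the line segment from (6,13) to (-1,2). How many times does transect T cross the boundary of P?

The segment meets the boundary at (4,9.857), (4.091,10).

2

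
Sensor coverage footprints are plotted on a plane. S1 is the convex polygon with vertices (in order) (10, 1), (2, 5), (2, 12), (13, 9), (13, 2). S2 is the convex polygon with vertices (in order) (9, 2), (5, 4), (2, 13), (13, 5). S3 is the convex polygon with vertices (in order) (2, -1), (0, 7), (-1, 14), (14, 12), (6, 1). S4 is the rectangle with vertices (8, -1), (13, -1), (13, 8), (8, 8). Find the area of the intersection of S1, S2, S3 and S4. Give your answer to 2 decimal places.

5.40

The intersection is the polygon with vertices (8,3.75), (8,8), (8.875,8), (10.324,6.946).
By the shoelace formula its area is 5.40.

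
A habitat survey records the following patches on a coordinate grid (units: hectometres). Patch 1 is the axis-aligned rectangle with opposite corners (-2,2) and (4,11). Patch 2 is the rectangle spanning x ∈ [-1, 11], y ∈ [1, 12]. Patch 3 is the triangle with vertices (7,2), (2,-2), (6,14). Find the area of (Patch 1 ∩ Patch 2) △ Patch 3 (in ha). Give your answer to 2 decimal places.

|Patch 1 ∩ Patch 2| = 45.
|(Patch 1 ∩ Patch 2) ∩ Patch 3| = 2.
|(Patch 1 ∩ Patch 2) △ Patch 3| = 45 + 32 − 4 = 73.00.

73.00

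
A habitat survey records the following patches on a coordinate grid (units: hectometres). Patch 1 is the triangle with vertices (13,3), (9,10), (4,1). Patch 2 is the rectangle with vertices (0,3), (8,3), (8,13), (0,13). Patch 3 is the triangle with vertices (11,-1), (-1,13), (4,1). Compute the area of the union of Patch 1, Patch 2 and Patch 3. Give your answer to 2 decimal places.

118.44

By inclusion–exclusion:
Individual areas: |Patch 1| = 35.5, |Patch 2| = 80, |Patch 3| = 37.
|Patch 1∩Patch 2| = 7.5111.
|Patch 1∩Patch 3| = 7.2808.
|Patch 2∩Patch 3| = 21.4071.
|Patch 1∩Patch 2∩Patch 3| = 2.1424.
|Patch 1 ∪ Patch 2 ∪ Patch 3| = 152.5 − 36.1991 + 2.1424 = 118.44.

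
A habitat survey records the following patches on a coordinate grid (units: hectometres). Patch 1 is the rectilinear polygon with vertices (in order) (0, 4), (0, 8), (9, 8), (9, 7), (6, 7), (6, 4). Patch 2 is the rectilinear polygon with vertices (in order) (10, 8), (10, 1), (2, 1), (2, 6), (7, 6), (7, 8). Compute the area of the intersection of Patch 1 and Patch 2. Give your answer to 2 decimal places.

10.00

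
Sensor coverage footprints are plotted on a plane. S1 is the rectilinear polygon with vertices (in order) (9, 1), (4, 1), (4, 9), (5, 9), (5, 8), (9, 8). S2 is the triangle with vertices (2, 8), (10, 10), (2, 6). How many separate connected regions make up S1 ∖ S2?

S1 ∖ S2 splits into 2 disjoint pieces (area 34, area 0.375).

2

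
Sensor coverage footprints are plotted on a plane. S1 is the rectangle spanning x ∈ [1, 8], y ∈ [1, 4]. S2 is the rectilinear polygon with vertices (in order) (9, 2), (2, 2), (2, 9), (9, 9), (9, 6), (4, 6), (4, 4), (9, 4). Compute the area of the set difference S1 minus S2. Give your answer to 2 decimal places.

|S1| = 21, |S1∩S2| = 12.
|S1 ∖ S2| = |S1| − |S1∩S2| = 21 − 12 = 9.00.

9.00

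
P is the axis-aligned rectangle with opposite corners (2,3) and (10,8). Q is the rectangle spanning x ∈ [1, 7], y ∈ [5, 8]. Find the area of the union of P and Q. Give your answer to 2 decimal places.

43.00

By inclusion–exclusion:
Individual areas: |P| = 40, |Q| = 18.
|P∩Q|: x∈[2,7], y∈[5,8] → 5·3 = 15.
|P ∪ Q| = 58 − 15 = 43.00.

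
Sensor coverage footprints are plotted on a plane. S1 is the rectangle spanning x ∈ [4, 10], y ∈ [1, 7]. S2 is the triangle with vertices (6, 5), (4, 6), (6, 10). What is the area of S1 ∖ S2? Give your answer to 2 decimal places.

33.25

|S1| = 36, |S1∩S2| = 2.75.
|S1 ∖ S2| = |S1| − |S1∩S2| = 36 − 2.75 = 33.25.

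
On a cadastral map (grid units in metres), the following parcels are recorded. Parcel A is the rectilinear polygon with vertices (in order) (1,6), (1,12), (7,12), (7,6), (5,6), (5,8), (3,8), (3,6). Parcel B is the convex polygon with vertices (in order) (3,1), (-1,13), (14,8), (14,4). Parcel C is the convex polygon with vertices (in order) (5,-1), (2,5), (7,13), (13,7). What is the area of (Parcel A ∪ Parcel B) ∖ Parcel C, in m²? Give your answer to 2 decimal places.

|Parcel A ∪ Parcel B| = 106.3333.
|(Parcel A ∪ Parcel B) ∩ Parcel C| = 63.4742.
|(Parcel A ∪ Parcel B) ∖ Parcel C| = 106.3333 − 63.4742 = 42.86.

42.86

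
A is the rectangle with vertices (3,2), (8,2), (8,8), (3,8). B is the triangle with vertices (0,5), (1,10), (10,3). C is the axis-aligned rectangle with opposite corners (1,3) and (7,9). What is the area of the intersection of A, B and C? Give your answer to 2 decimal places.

The intersection is the polygon with vertices (3,4.4), (3,8), (3.571,8), (7,5.333), (7,3.6).
By the shoelace formula its area is 11.43.

11.43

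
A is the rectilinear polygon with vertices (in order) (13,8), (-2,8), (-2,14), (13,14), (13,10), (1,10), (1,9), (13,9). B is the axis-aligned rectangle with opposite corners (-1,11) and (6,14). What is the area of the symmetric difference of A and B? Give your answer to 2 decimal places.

57.00

|A| = 78, |B| = 21, |A∩B| = 21.
|A △ B| = |A| + |B| − 2·|A∩B| = 78 + 21 − 42 = 57.00.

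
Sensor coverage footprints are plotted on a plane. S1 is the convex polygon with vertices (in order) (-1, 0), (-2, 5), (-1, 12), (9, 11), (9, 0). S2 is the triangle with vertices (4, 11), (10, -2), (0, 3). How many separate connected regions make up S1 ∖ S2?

1

S1 ∖ S2 is a single connected region.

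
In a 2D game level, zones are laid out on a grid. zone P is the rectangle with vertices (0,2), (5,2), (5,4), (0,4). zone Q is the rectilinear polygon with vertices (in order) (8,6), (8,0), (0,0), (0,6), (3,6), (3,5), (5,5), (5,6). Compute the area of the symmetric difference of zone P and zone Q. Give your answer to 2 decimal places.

36.00

|zone P| = 10, |zone Q| = 46, |zone P∩zone Q| = 10.
|zone P △ zone Q| = |zone P| + |zone Q| − 2·|zone P∩zone Q| = 10 + 46 − 20 = 36.00.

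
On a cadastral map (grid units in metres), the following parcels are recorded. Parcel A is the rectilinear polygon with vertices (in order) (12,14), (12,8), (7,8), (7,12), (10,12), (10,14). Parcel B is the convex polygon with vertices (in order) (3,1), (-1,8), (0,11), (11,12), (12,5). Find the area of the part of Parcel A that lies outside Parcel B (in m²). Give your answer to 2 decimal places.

7.58

|Parcel A| = 24, |Parcel A∩Parcel B| = 16.4156.
|Parcel A ∖ Parcel B| = |Parcel A| − |Parcel A∩Parcel B| = 24 − 16.4156 = 7.58.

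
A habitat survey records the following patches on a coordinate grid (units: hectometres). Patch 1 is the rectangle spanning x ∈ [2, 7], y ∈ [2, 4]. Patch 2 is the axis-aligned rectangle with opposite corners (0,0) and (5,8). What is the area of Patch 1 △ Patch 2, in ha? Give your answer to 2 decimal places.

|Patch 1∩Patch 2|: x∈[2,5], y∈[2,4] → 3·2 = 6.
|Patch 1 △ Patch 2| = |Patch 1| + |Patch 2| − 2·|Patch 1∩Patch 2| = 10 + 40 − 12 = 38.00.

38.00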